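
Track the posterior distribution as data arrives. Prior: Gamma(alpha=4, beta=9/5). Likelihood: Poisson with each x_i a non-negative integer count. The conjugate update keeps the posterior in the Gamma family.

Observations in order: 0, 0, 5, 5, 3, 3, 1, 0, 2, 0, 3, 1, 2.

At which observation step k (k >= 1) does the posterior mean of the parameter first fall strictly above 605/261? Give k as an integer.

obs 1: x=0 → posterior Gamma(4, 14/5)
obs 2: x=0 → posterior Gamma(4, 19/5)
obs 3: x=5 → posterior Gamma(9, 24/5)
obs 4: x=5 → posterior Gamma(14, 29/5)
obs 5: x=3 → posterior Gamma(17, 34/5)
obs 6: x=3 → posterior Gamma(20, 39/5)
obs 7: x=1 → posterior Gamma(21, 44/5)
obs 8: x=0 → posterior Gamma(21, 49/5)
obs 9: x=2 → posterior Gamma(23, 54/5)
obs 10: x=0 → posterior Gamma(23, 59/5)
obs 11: x=3 → posterior Gamma(26, 64/5)
obs 12: x=1 → posterior Gamma(27, 69/5)
obs 13: x=2 → posterior Gamma(29, 74/5)

k = 4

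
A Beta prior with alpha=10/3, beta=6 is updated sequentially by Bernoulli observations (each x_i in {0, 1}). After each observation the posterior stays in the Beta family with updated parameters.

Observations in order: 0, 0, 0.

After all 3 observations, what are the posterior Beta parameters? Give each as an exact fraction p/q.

obs 1: x=0 → posterior Beta(10/3, 7)
obs 2: x=0 → posterior Beta(10/3, 8)
obs 3: x=0 → posterior Beta(10/3, 9)

alpha=10/3, beta=9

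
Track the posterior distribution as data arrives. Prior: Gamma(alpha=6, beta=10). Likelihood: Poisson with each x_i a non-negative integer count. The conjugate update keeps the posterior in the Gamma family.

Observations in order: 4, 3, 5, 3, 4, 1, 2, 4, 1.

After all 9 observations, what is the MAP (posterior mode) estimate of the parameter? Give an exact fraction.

32/19

obs 1: x=4 → posterior Gamma(10, 11)
obs 2: x=3 → posterior Gamma(13, 12)
obs 3: x=5 → posterior Gamma(18, 13)
obs 4: x=3 → posterior Gamma(21, 14)
obs 5: x=4 → posterior Gamma(25, 15)
obs 6: x=1 → posterior Gamma(26, 16)
obs 7: x=2 → posterior Gamma(28, 17)
obs 8: x=4 → posterior Gamma(32, 18)
obs 9: x=1 → posterior Gamma(33, 19)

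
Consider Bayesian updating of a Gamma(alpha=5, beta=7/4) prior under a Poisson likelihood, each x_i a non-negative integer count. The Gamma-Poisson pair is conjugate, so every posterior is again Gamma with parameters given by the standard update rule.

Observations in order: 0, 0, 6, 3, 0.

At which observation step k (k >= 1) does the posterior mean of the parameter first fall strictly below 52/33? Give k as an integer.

k = 2

obs 1: x=0 → posterior Gamma(5, 11/4)
obs 2: x=0 → posterior Gamma(5, 15/4)
obs 3: x=6 → posterior Gamma(11, 19/4)
obs 4: x=3 → posterior Gamma(14, 23/4)
obs 5: x=0 → posterior Gamma(14, 27/4)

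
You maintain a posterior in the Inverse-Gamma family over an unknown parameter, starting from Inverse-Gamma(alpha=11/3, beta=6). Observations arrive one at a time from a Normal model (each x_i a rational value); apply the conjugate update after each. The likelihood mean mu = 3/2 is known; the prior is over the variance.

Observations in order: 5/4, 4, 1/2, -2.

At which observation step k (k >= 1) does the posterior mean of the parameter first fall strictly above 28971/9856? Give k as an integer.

k = 4

obs 1: x=5/4 → posterior Inverse-Gamma(25/6, 193/32)
obs 2: x=4 → posterior Inverse-Gamma(14/3, 293/32)
obs 3: x=1/2 → posterior Inverse-Gamma(31/6, 309/32)
obs 4: x=-2 → posterior Inverse-Gamma(17/3, 505/32)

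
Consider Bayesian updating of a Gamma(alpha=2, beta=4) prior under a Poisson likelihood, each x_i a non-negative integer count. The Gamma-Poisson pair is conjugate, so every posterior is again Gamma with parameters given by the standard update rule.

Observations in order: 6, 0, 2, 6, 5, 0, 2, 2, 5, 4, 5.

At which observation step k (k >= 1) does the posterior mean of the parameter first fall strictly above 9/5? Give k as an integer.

k = 4

obs 1: x=6 → posterior Gamma(8, 5)
obs 2: x=0 → posterior Gamma(8, 6)
obs 3: x=2 → posterior Gamma(10, 7)
obs 4: x=6 → posterior Gamma(16, 8)
obs 5: x=5 → posterior Gamma(21, 9)
obs 6: x=0 → posterior Gamma(21, 10)
obs 7: x=2 → posterior Gamma(23, 11)
obs 8: x=2 → posterior Gamma(25, 12)
obs 9: x=5 → posterior Gamma(30, 13)
obs 10: x=4 → posterior Gamma(34, 14)
obs 11: x=5 → posterior Gamma(39, 15)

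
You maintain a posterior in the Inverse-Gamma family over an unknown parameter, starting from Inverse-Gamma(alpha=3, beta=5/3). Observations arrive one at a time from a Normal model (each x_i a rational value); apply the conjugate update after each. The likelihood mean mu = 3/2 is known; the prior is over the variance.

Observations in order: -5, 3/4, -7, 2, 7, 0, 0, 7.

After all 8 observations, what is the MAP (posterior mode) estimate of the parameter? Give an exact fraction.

obs 1: x=-5 → posterior Inverse-Gamma(7/2, 547/24)
obs 2: x=3/4 → posterior Inverse-Gamma(4, 2215/96)
obs 3: x=-7 → posterior Inverse-Gamma(9/2, 5683/96)
obs 4: x=2 → posterior Inverse-Gamma(5, 5695/96)
obs 5: x=7 → posterior Inverse-Gamma(11/2, 7147/96)
obs 6: x=0 → posterior Inverse-Gamma(6, 7255/96)
obs 7: x=0 → posterior Inverse-Gamma(13/2, 7363/96)
obs 8: x=7 → posterior Inverse-Gamma(7, 8815/96)

8815/768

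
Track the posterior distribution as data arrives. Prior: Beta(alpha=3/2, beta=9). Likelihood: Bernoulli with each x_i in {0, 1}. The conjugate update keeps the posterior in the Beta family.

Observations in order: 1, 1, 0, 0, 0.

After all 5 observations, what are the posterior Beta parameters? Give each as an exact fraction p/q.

alpha=7/2, beta=12

obs 1: x=1 → posterior Beta(5/2, 9)
obs 2: x=1 → posterior Beta(7/2, 9)
obs 3: x=0 → posterior Beta(7/2, 10)
obs 4: x=0 → posterior Beta(7/2, 11)
obs 5: x=0 → posterior Beta(7/2, 12)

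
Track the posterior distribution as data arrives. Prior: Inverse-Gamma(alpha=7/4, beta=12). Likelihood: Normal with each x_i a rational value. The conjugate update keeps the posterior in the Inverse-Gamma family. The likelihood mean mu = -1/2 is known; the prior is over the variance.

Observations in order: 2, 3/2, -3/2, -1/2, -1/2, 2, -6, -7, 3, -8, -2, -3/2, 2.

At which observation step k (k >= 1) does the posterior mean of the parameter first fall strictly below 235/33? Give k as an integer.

k = 4

obs 1: x=2 → posterior Inverse-Gamma(9/4, 121/8)
obs 2: x=3/2 → posterior Inverse-Gamma(11/4, 137/8)
obs 3: x=-3/2 → posterior Inverse-Gamma(13/4, 141/8)
obs 4: x=-1/2 → posterior Inverse-Gamma(15/4, 141/8)
obs 5: x=-1/2 → posterior Inverse-Gamma(17/4, 141/8)
obs 6: x=2 → posterior Inverse-Gamma(19/4, 83/4)
obs 7: x=-6 → posterior Inverse-Gamma(21/4, 287/8)
obs 8: x=-7 → posterior Inverse-Gamma(23/4, 57)
obs 9: x=3 → posterior Inverse-Gamma(25/4, 505/8)
obs 10: x=-8 → posterior Inverse-Gamma(27/4, 365/4)
obs 11: x=-2 → posterior Inverse-Gamma(29/4, 739/8)
obs 12: x=-3/2 → posterior Inverse-Gamma(31/4, 743/8)
obs 13: x=2 → posterior Inverse-Gamma(33/4, 96)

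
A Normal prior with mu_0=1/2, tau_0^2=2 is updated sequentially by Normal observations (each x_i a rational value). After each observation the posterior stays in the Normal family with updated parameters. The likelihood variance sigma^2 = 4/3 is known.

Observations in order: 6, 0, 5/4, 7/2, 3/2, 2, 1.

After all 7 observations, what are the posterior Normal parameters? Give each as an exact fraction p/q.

obs 1: x=6 → posterior Normal(19/5, 4/5)
obs 2: x=0 → posterior Normal(19/8, 1/2)
obs 3: x=5/4 → posterior Normal(91/44, 4/11)
obs 4: x=7/2 → posterior Normal(19/8, 2/7)
obs 5: x=3/2 → posterior Normal(151/68, 4/17)
obs 6: x=2 → posterior Normal(35/16, 1/5)
obs 7: x=1 → posterior Normal(187/92, 4/23)

mu_0=187/92, tau_0^2=4/23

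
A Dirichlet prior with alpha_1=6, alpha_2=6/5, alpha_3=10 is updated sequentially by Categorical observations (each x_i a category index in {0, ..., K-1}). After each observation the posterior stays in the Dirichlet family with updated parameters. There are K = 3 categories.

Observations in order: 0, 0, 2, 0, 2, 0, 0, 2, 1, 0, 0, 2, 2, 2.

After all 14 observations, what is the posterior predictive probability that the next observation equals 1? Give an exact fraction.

11/156

obs 1: x=0 → posterior Dirichlet(7, 6/5, 10)
obs 2: x=0 → posterior Dirichlet(8, 6/5, 10)
obs 3: x=2 → posterior Dirichlet(8, 6/5, 11)
obs 4: x=0 → posterior Dirichlet(9, 6/5, 11)
obs 5: x=2 → posterior Dirichlet(9, 6/5, 12)
obs 6: x=0 → posterior Dirichlet(10, 6/5, 12)
obs 7: x=0 → posterior Dirichlet(11, 6/5, 12)
obs 8: x=2 → posterior Dirichlet(11, 6/5, 13)
obs 9: x=1 → posterior Dirichlet(11, 11/5, 13)
obs 10: x=0 → posterior Dirichlet(12, 11/5, 13)
obs 11: x=0 → posterior Dirichlet(13, 11/5, 13)
obs 12: x=2 → posterior Dirichlet(13, 11/5, 14)
obs 13: x=2 → posterior Dirichlet(13, 11/5, 15)
obs 14: x=2 → posterior Dirichlet(13, 11/5, 16)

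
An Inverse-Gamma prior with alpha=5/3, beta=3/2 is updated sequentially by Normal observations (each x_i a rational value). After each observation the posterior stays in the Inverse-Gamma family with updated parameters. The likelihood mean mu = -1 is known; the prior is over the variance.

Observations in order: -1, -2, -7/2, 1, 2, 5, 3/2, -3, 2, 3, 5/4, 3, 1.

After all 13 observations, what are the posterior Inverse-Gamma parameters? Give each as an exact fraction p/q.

obs 1: x=-1 → posterior Inverse-Gamma(13/6, 3/2)
obs 2: x=-2 → posterior Inverse-Gamma(8/3, 2)
obs 3: x=-7/2 → posterior Inverse-Gamma(19/6, 41/8)
obs 4: x=1 → posterior Inverse-Gamma(11/3, 57/8)
obs 5: x=2 → posterior Inverse-Gamma(25/6, 93/8)
obs 6: x=5 → posterior Inverse-Gamma(14/3, 237/8)
obs 7: x=3/2 → posterior Inverse-Gamma(31/6, 131/4)
obs 8: x=-3 → posterior Inverse-Gamma(17/3, 139/4)
obs 9: x=2 → posterior Inverse-Gamma(37/6, 157/4)
obs 10: x=3 → posterior Inverse-Gamma(20/3, 189/4)
obs 11: x=5/4 → posterior Inverse-Gamma(43/6, 1593/32)
obs 12: x=3 → posterior Inverse-Gamma(23/3, 1849/32)
obs 13: x=1 → posterior Inverse-Gamma(49/6, 1913/32)

alpha=49/6, beta=1913/32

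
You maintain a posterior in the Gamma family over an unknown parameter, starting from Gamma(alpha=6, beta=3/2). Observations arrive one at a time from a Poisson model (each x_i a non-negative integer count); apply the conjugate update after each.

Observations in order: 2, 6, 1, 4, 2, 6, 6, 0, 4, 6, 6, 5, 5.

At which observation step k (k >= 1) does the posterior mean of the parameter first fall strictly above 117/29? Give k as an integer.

k = 13

obs 1: x=2 → posterior Gamma(8, 5/2)
obs 2: x=6 → posterior Gamma(14, 7/2)
obs 3: x=1 → posterior Gamma(15, 9/2)
obs 4: x=4 → posterior Gamma(19, 11/2)
obs 5: x=2 → posterior Gamma(21, 13/2)
obs 6: x=6 → posterior Gamma(27, 15/2)
obs 7: x=6 → posterior Gamma(33, 17/2)
obs 8: x=0 → posterior Gamma(33, 19/2)
obs 9: x=4 → posterior Gamma(37, 21/2)
obs 10: x=6 → posterior Gamma(43, 23/2)
obs 11: x=6 → posterior Gamma(49, 25/2)
obs 12: x=5 → posterior Gamma(54, 27/2)
obs 13: x=5 → posterior Gamma(59, 29/2)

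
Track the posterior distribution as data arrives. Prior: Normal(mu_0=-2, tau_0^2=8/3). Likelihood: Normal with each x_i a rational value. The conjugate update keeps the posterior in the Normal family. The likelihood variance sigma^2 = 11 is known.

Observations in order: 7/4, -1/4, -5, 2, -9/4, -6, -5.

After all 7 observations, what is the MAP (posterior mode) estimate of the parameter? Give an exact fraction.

-184/89

obs 1: x=7/4 → posterior Normal(-52/41, 88/41)
obs 2: x=-1/4 → posterior Normal(-54/49, 88/49)
obs 3: x=-5 → posterior Normal(-94/57, 88/57)
obs 4: x=2 → posterior Normal(-6/5, 88/65)
obs 5: x=-9/4 → posterior Normal(-96/73, 88/73)
obs 6: x=-6 → posterior Normal(-16/9, 88/81)
obs 7: x=-5 → posterior Normal(-184/89, 88/89)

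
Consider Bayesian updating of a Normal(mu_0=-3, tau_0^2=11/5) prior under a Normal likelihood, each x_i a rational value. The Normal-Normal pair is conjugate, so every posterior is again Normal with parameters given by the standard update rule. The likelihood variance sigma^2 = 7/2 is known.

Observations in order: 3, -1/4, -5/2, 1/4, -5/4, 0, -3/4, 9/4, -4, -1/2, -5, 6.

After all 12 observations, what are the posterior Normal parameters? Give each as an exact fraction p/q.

mu_0=-331/598, tau_0^2=77/299

obs 1: x=3 → posterior Normal(-13/19, 77/57)
obs 2: x=-1/4 → posterior Normal(-89/158, 77/79)
obs 3: x=-5/2 → posterior Normal(-199/202, 77/101)
obs 4: x=1/4 → posterior Normal(-94/123, 77/123)
obs 5: x=-5/4 → posterior Normal(-243/290, 77/145)
obs 6: x=0 → posterior Normal(-243/334, 77/167)
obs 7: x=-3/4 → posterior Normal(-46/63, 11/27)
obs 8: x=9/4 → posterior Normal(-177/422, 77/211)
obs 9: x=-4 → posterior Normal(-353/466, 77/233)
obs 10: x=-1/2 → posterior Normal(-25/34, 77/255)
obs 11: x=-5 → posterior Normal(-595/554, 77/277)
obs 12: x=6 → posterior Normal(-331/598, 77/299)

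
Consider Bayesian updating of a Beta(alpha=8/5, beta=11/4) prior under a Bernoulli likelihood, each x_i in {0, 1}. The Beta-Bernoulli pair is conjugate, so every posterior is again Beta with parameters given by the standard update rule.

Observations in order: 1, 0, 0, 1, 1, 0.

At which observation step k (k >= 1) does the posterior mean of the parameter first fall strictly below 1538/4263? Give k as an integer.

obs 1: x=1 → posterior Beta(13/5, 11/4)
obs 2: x=0 → posterior Beta(13/5, 15/4)
obs 3: x=0 → posterior Beta(13/5, 19/4)
obs 4: x=1 → posterior Beta(18/5, 19/4)
obs 5: x=1 → posterior Beta(23/5, 19/4)
obs 6: x=0 → posterior Beta(23/5, 23/4)

k = 3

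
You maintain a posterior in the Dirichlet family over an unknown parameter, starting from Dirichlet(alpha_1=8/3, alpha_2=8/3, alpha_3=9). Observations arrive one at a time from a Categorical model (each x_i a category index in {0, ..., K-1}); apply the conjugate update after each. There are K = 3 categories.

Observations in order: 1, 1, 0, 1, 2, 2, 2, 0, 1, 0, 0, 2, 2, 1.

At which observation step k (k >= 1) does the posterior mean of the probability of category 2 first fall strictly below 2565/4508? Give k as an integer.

k = 2

obs 1: x=1 → posterior Dirichlet(8/3, 11/3, 9)
obs 2: x=1 → posterior Dirichlet(8/3, 14/3, 9)
obs 3: x=0 → posterior Dirichlet(11/3, 14/3, 9)
obs 4: x=1 → posterior Dirichlet(11/3, 17/3, 9)
obs 5: x=2 → posterior Dirichlet(11/3, 17/3, 10)
obs 6: x=2 → posterior Dirichlet(11/3, 17/3, 11)
obs 7: x=2 → posterior Dirichlet(11/3, 17/3, 12)
obs 8: x=0 → posterior Dirichlet(14/3, 17/3, 12)
obs 9: x=1 → posterior Dirichlet(14/3, 20/3, 12)
obs 10: x=0 → posterior Dirichlet(17/3, 20/3, 12)
obs 11: x=0 → posterior Dirichlet(20/3, 20/3, 12)
obs 12: x=2 → posterior Dirichlet(20/3, 20/3, 13)
obs 13: x=2 → posterior Dirichlet(20/3, 20/3, 14)
obs 14: x=1 → posterior Dirichlet(20/3, 23/3, 14)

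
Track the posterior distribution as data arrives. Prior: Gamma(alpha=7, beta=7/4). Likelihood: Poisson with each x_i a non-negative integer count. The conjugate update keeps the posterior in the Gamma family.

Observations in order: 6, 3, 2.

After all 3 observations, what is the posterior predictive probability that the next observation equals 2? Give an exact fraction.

obs 1: x=6 → posterior Gamma(13, 11/4)
obs 2: x=3 → posterior Gamma(16, 15/4)
obs 3: x=2 → posterior Gamma(18, 19/4)

284892430415085156833852976/1716155831334586342923895201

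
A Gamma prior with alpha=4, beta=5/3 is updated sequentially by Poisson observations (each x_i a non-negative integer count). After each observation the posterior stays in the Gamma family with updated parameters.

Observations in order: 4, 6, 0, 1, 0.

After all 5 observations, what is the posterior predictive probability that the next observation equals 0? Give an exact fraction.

obs 1: x=4 → posterior Gamma(8, 8/3)
obs 2: x=6 → posterior Gamma(14, 11/3)
obs 3: x=0 → posterior Gamma(14, 14/3)
obs 4: x=1 → posterior Gamma(15, 17/3)
obs 5: x=0 → posterior Gamma(15, 20/3)

32768000000000000000/266635235464391245607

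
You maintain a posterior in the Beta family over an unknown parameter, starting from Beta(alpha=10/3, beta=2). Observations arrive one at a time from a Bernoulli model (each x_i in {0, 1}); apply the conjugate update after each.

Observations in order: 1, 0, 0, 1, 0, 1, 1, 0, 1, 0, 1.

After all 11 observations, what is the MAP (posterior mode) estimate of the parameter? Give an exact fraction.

25/43

obs 1: x=1 → posterior Beta(13/3, 2)
obs 2: x=0 → posterior Beta(13/3, 3)
obs 3: x=0 → posterior Beta(13/3, 4)
obs 4: x=1 → posterior Beta(16/3, 4)
obs 5: x=0 → posterior Beta(16/3, 5)
obs 6: x=1 → posterior Beta(19/3, 5)
obs 7: x=1 → posterior Beta(22/3, 5)
obs 8: x=0 → posterior Beta(22/3, 6)
obs 9: x=1 → posterior Beta(25/3, 6)
obs 10: x=0 → posterior Beta(25/3, 7)
obs 11: x=1 → posterior Beta(28/3, 7)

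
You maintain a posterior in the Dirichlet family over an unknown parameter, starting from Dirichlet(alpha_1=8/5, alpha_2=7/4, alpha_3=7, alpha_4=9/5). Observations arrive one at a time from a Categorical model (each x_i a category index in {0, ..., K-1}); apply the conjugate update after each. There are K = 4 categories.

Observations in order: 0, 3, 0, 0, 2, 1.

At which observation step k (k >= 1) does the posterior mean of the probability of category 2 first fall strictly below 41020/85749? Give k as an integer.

k = 3

obs 1: x=0 → posterior Dirichlet(13/5, 7/4, 7, 9/5)
obs 2: x=3 → posterior Dirichlet(13/5, 7/4, 7, 14/5)
obs 3: x=0 → posterior Dirichlet(18/5, 7/4, 7, 14/5)
obs 4: x=0 → posterior Dirichlet(23/5, 7/4, 7, 14/5)
obs 5: x=2 → posterior Dirichlet(23/5, 7/4, 8, 14/5)
obs 6: x=1 → posterior Dirichlet(23/5, 11/4, 8, 14/5)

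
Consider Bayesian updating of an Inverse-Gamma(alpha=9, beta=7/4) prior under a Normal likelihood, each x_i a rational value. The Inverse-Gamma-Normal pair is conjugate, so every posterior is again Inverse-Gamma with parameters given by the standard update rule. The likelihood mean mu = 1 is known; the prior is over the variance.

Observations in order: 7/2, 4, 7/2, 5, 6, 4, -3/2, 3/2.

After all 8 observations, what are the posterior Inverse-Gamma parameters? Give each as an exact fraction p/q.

alpha=13, beta=163/4

obs 1: x=7/2 → posterior Inverse-Gamma(19/2, 39/8)
obs 2: x=4 → posterior Inverse-Gamma(10, 75/8)
obs 3: x=7/2 → posterior Inverse-Gamma(21/2, 25/2)
obs 4: x=5 → posterior Inverse-Gamma(11, 41/2)
obs 5: x=6 → posterior Inverse-Gamma(23/2, 33)
obs 6: x=4 → posterior Inverse-Gamma(12, 75/2)
obs 7: x=-3/2 → posterior Inverse-Gamma(25/2, 325/8)
obs 8: x=3/2 → posterior Inverse-Gamma(13, 163/4)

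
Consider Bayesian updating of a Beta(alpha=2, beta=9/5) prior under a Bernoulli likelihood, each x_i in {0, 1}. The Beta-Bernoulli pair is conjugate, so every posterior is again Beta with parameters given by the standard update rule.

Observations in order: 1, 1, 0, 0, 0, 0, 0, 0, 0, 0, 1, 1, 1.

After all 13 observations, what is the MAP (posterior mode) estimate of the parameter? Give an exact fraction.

15/37

obs 1: x=1 → posterior Beta(3, 9/5)
obs 2: x=1 → posterior Beta(4, 9/5)
obs 3: x=0 → posterior Beta(4, 14/5)
obs 4: x=0 → posterior Beta(4, 19/5)
obs 5: x=0 → posterior Beta(4, 24/5)
obs 6: x=0 → posterior Beta(4, 29/5)
obs 7: x=0 → posterior Beta(4, 34/5)
obs 8: x=0 → posterior Beta(4, 39/5)
obs 9: x=0 → posterior Beta(4, 44/5)
obs 10: x=0 → posterior Beta(4, 49/5)
obs 11: x=1 → posterior Beta(5, 49/5)
obs 12: x=1 → posterior Beta(6, 49/5)
obs 13: x=1 → posterior Beta(7, 49/5)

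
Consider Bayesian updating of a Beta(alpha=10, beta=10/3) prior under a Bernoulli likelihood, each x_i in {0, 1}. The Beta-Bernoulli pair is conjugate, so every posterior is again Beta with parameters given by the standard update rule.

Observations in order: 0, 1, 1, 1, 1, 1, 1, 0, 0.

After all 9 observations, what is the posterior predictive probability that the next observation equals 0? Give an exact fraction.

19/67

obs 1: x=0 → posterior Beta(10, 13/3)
obs 2: x=1 → posterior Beta(11, 13/3)
obs 3: x=1 → posterior Beta(12, 13/3)
obs 4: x=1 → posterior Beta(13, 13/3)
obs 5: x=1 → posterior Beta(14, 13/3)
obs 6: x=1 → posterior Beta(15, 13/3)
obs 7: x=1 → posterior Beta(16, 13/3)
obs 8: x=0 → posterior Beta(16, 16/3)
obs 9: x=0 → posterior Beta(16, 19/3)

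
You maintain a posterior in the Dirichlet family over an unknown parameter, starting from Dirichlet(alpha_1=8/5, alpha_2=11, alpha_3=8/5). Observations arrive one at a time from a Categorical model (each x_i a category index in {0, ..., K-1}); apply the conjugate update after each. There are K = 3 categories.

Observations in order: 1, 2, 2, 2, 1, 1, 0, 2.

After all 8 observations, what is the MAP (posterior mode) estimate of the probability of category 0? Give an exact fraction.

obs 1: x=1 → posterior Dirichlet(8/5, 12, 8/5)
obs 2: x=2 → posterior Dirichlet(8/5, 12, 13/5)
obs 3: x=2 → posterior Dirichlet(8/5, 12, 18/5)
obs 4: x=2 → posterior Dirichlet(8/5, 12, 23/5)
obs 5: x=1 → posterior Dirichlet(8/5, 13, 23/5)
obs 6: x=1 → posterior Dirichlet(8/5, 14, 23/5)
obs 7: x=0 → posterior Dirichlet(13/5, 14, 23/5)
obs 8: x=2 → posterior Dirichlet(13/5, 14, 28/5)

1/12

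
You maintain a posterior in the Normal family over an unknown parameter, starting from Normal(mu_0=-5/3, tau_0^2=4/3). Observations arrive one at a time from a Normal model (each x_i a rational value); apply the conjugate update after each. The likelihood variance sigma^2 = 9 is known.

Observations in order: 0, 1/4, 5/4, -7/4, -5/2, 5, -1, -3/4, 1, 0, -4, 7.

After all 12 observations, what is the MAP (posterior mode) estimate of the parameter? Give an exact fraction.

-9/25

obs 1: x=0 → posterior Normal(-45/31, 36/31)
obs 2: x=1/4 → posterior Normal(-44/35, 36/35)
obs 3: x=5/4 → posterior Normal(-1, 12/13)
obs 4: x=-7/4 → posterior Normal(-46/43, 36/43)
obs 5: x=-5/2 → posterior Normal(-56/47, 36/47)
obs 6: x=5 → posterior Normal(-12/17, 12/17)
obs 7: x=-1 → posterior Normal(-8/11, 36/55)
obs 8: x=-3/4 → posterior Normal(-43/59, 36/59)
obs 9: x=1 → posterior Normal(-13/21, 4/7)
obs 10: x=0 → posterior Normal(-39/67, 36/67)
obs 11: x=-4 → posterior Normal(-55/71, 36/71)
obs 12: x=7 → posterior Normal(-9/25, 12/25)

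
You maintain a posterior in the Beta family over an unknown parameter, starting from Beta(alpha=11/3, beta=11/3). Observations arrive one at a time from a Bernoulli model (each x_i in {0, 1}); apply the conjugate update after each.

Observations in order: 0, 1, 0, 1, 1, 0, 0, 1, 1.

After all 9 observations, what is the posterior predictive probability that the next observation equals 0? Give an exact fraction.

obs 1: x=0 → posterior Beta(11/3, 14/3)
obs 2: x=1 → posterior Beta(14/3, 14/3)
obs 3: x=0 → posterior Beta(14/3, 17/3)
obs 4: x=1 → posterior Beta(17/3, 17/3)
obs 5: x=1 → posterior Beta(20/3, 17/3)
obs 6: x=0 → posterior Beta(20/3, 20/3)
obs 7: x=0 → posterior Beta(20/3, 23/3)
obs 8: x=1 → posterior Beta(23/3, 23/3)
obs 9: x=1 → posterior Beta(26/3, 23/3)

23/49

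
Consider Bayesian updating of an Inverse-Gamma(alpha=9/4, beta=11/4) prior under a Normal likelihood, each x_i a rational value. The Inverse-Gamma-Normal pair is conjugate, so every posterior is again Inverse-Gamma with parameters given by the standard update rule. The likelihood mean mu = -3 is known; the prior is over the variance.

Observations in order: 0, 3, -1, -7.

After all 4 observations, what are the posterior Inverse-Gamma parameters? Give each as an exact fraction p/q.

obs 1: x=0 → posterior Inverse-Gamma(11/4, 29/4)
obs 2: x=3 → posterior Inverse-Gamma(13/4, 101/4)
obs 3: x=-1 → posterior Inverse-Gamma(15/4, 109/4)
obs 4: x=-7 → posterior Inverse-Gamma(17/4, 141/4)

alpha=17/4, beta=141/4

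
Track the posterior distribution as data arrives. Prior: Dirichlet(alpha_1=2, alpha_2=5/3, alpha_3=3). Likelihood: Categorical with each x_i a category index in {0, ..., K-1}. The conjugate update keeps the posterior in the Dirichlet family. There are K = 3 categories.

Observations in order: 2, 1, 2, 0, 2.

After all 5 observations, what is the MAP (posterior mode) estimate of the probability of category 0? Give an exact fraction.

3/13

obs 1: x=2 → posterior Dirichlet(2, 5/3, 4)
obs 2: x=1 → posterior Dirichlet(2, 8/3, 4)
obs 3: x=2 → posterior Dirichlet(2, 8/3, 5)
obs 4: x=0 → posterior Dirichlet(3, 8/3, 5)
obs 5: x=2 → posterior Dirichlet(3, 8/3, 6)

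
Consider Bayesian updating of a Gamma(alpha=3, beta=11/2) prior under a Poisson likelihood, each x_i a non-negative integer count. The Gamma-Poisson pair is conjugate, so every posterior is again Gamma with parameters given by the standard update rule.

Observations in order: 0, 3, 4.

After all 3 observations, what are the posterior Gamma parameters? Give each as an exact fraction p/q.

obs 1: x=0 → posterior Gamma(3, 13/2)
obs 2: x=3 → posterior Gamma(6, 15/2)
obs 3: x=4 → posterior Gamma(10, 17/2)

alpha=10, beta=17/2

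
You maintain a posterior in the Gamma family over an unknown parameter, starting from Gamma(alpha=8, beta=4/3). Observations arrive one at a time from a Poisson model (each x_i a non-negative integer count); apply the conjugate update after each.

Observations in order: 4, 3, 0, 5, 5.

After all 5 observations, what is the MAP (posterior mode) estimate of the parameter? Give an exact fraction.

obs 1: x=4 → posterior Gamma(12, 7/3)
obs 2: x=3 → posterior Gamma(15, 10/3)
obs 3: x=0 → posterior Gamma(15, 13/3)
obs 4: x=5 → posterior Gamma(20, 16/3)
obs 5: x=5 → posterior Gamma(25, 19/3)

72/19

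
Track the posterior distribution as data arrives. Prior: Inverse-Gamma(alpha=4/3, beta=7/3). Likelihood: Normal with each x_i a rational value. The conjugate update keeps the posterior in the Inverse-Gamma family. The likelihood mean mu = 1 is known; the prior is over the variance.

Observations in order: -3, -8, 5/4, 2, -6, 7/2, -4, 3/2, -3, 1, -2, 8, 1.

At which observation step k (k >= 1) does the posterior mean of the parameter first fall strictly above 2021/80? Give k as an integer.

obs 1: x=-3 → posterior Inverse-Gamma(11/6, 31/3)
obs 2: x=-8 → posterior Inverse-Gamma(7/3, 305/6)
obs 3: x=5/4 → posterior Inverse-Gamma(17/6, 4883/96)
obs 4: x=2 → posterior Inverse-Gamma(10/3, 4931/96)
obs 5: x=-6 → posterior Inverse-Gamma(23/6, 7283/96)
obs 6: x=7/2 → posterior Inverse-Gamma(13/3, 7583/96)
obs 7: x=-4 → posterior Inverse-Gamma(29/6, 8783/96)
obs 8: x=3/2 → posterior Inverse-Gamma(16/3, 8795/96)
obs 9: x=-3 → posterior Inverse-Gamma(35/6, 9563/96)
obs 10: x=1 → posterior Inverse-Gamma(19/3, 9563/96)
obs 11: x=-2 → posterior Inverse-Gamma(41/6, 9995/96)
obs 12: x=8 → posterior Inverse-Gamma(22/3, 12347/96)
obs 13: x=1 → posterior Inverse-Gamma(47/6, 12347/96)

k = 2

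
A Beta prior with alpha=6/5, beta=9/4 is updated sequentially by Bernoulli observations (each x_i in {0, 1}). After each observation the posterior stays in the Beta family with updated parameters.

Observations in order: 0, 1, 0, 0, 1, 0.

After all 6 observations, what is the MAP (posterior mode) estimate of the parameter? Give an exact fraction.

44/149

obs 1: x=0 → posterior Beta(6/5, 13/4)
obs 2: x=1 → posterior Beta(11/5, 13/4)
obs 3: x=0 → posterior Beta(11/5, 17/4)
obs 4: x=0 → posterior Beta(11/5, 21/4)
obs 5: x=1 → posterior Beta(16/5, 21/4)
obs 6: x=0 → posterior Beta(16/5, 25/4)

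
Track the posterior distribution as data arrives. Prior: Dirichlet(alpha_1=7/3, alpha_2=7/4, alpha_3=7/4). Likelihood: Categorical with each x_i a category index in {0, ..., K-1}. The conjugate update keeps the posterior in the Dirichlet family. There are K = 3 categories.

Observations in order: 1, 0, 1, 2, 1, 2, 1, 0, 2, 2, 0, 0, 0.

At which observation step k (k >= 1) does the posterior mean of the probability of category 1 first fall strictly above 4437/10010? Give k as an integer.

k = 7

obs 1: x=1 → posterior Dirichlet(7/3, 11/4, 7/4)
obs 2: x=0 → posterior Dirichlet(10/3, 11/4, 7/4)
obs 3: x=1 → posterior Dirichlet(10/3, 15/4, 7/4)
obs 4: x=2 → posterior Dirichlet(10/3, 15/4, 11/4)
obs 5: x=1 → posterior Dirichlet(10/3, 19/4, 11/4)
obs 6: x=2 → posterior Dirichlet(10/3, 19/4, 15/4)
obs 7: x=1 → posterior Dirichlet(10/3, 23/4, 15/4)
obs 8: x=0 → posterior Dirichlet(13/3, 23/4, 15/4)
obs 9: x=2 → posterior Dirichlet(13/3, 23/4, 19/4)
obs 10: x=2 → posterior Dirichlet(13/3, 23/4, 23/4)
obs 11: x=0 → posterior Dirichlet(16/3, 23/4, 23/4)
obs 12: x=0 → posterior Dirichlet(19/3, 23/4, 23/4)
obs 13: x=0 → posterior Dirichlet(22/3, 23/4, 23/4)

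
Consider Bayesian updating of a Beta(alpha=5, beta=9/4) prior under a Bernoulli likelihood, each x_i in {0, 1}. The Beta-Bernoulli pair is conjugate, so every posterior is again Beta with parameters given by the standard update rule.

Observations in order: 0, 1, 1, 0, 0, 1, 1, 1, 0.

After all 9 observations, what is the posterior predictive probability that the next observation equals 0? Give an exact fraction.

obs 1: x=0 → posterior Beta(5, 13/4)
obs 2: x=1 → posterior Beta(6, 13/4)
obs 3: x=1 → posterior Beta(7, 13/4)
obs 4: x=0 → posterior Beta(7, 17/4)
obs 5: x=0 → posterior Beta(7, 21/4)
obs 6: x=1 → posterior Beta(8, 21/4)
obs 7: x=1 → posterior Beta(9, 21/4)
obs 8: x=1 → posterior Beta(10, 21/4)
obs 9: x=0 → posterior Beta(10, 25/4)

5/13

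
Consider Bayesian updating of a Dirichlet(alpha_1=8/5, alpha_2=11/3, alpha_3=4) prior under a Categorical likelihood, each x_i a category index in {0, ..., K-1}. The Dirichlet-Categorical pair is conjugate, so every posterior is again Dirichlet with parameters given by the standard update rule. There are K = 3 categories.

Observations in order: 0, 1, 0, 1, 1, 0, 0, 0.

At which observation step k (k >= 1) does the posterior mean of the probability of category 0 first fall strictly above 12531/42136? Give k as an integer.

k = 6

obs 1: x=0 → posterior Dirichlet(13/5, 11/3, 4)
obs 2: x=1 → posterior Dirichlet(13/5, 14/3, 4)
obs 3: x=0 → posterior Dirichlet(18/5, 14/3, 4)
obs 4: x=1 → posterior Dirichlet(18/5, 17/3, 4)
obs 5: x=1 → posterior Dirichlet(18/5, 20/3, 4)
obs 6: x=0 → posterior Dirichlet(23/5, 20/3, 4)
obs 7: x=0 → posterior Dirichlet(28/5, 20/3, 4)
obs 8: x=0 → posterior Dirichlet(33/5, 20/3, 4)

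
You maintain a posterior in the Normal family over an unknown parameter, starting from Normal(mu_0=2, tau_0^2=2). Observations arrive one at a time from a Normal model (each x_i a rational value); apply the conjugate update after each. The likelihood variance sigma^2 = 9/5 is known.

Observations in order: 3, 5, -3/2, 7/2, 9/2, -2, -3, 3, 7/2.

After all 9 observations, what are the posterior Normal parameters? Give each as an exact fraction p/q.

obs 1: x=3 → posterior Normal(48/19, 18/19)
obs 2: x=5 → posterior Normal(98/29, 18/29)
obs 3: x=-3/2 → posterior Normal(83/39, 6/13)
obs 4: x=7/2 → posterior Normal(118/49, 18/49)
obs 5: x=9/2 → posterior Normal(163/59, 18/59)
obs 6: x=-2 → posterior Normal(143/69, 6/23)
obs 7: x=-3 → posterior Normal(113/79, 18/79)
obs 8: x=3 → posterior Normal(143/89, 18/89)
obs 9: x=7/2 → posterior Normal(178/99, 2/11)

mu_0=178/99, tau_0^2=2/11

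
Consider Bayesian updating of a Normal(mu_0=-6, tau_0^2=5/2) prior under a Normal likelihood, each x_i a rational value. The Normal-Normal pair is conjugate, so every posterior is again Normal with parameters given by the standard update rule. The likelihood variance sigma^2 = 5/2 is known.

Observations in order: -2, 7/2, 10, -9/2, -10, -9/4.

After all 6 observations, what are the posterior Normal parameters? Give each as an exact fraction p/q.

mu_0=-45/28, tau_0^2=5/14

obs 1: x=-2 → posterior Normal(-4, 5/4)
obs 2: x=7/2 → posterior Normal(-3/2, 5/6)
obs 3: x=10 → posterior Normal(11/8, 5/8)
obs 4: x=-9/2 → posterior Normal(1/5, 1/2)
obs 5: x=-10 → posterior Normal(-3/2, 5/12)
obs 6: x=-9/4 → posterior Normal(-45/28, 5/14)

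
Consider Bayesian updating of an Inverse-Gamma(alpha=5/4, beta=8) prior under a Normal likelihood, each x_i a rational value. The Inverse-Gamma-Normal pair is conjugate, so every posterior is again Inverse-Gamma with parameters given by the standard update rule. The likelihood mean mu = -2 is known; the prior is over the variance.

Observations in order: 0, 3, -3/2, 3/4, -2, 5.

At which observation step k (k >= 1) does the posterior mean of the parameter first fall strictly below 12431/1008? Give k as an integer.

obs 1: x=0 → posterior Inverse-Gamma(7/4, 10)
obs 2: x=3 → posterior Inverse-Gamma(9/4, 45/2)
obs 3: x=-3/2 → posterior Inverse-Gamma(11/4, 181/8)
obs 4: x=3/4 → posterior Inverse-Gamma(13/4, 845/32)
obs 5: x=-2 → posterior Inverse-Gamma(15/4, 845/32)
obs 6: x=5 → posterior Inverse-Gamma(17/4, 1629/32)

k = 4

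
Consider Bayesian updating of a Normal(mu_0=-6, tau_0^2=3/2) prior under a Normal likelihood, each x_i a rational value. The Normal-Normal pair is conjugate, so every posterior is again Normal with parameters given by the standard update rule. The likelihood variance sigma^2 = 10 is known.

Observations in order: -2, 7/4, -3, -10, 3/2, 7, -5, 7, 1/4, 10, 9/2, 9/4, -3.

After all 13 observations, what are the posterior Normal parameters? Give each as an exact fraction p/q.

obs 1: x=-2 → posterior Normal(-126/23, 30/23)
obs 2: x=7/4 → posterior Normal(-483/104, 15/13)
obs 3: x=-3 → posterior Normal(-519/116, 30/29)
obs 4: x=-10 → posterior Normal(-639/128, 15/16)
obs 5: x=3/2 → posterior Normal(-621/140, 6/7)
obs 6: x=7 → posterior Normal(-537/152, 15/19)
obs 7: x=-5 → posterior Normal(-597/164, 30/41)
obs 8: x=7 → posterior Normal(-513/176, 15/22)
obs 9: x=1/4 → posterior Normal(-255/94, 30/47)
obs 10: x=10 → posterior Normal(-39/20, 3/5)
obs 11: x=9/2 → posterior Normal(-84/53, 30/53)
obs 12: x=9/4 → posterior Normal(-309/224, 15/28)
obs 13: x=-3 → posterior Normal(-345/236, 30/59)

mu_0=-345/236, tau_0^2=30/59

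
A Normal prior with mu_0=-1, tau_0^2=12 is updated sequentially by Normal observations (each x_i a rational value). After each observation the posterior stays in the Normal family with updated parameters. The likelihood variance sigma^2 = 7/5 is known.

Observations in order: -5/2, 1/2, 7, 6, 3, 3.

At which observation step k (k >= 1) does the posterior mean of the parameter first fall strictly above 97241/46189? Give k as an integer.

obs 1: x=-5/2 → posterior Normal(-157/67, 84/67)
obs 2: x=1/2 → posterior Normal(-1, 84/127)
obs 3: x=7 → posterior Normal(293/187, 84/187)
obs 4: x=6 → posterior Normal(653/247, 84/247)
obs 5: x=3 → posterior Normal(833/307, 84/307)
obs 6: x=3 → posterior Normal(1013/367, 84/367)

k = 4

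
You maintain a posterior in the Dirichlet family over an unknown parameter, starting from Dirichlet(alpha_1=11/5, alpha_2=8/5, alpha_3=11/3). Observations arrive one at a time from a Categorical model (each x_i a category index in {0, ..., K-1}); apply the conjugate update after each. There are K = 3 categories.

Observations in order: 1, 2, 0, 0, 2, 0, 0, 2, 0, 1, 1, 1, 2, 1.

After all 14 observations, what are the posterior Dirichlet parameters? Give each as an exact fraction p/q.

alpha_1=36/5, alpha_2=33/5, alpha_3=23/3

obs 1: x=1 → posterior Dirichlet(11/5, 13/5, 11/3)
obs 2: x=2 → posterior Dirichlet(11/5, 13/5, 14/3)
obs 3: x=0 → posterior Dirichlet(16/5, 13/5, 14/3)
obs 4: x=0 → posterior Dirichlet(21/5, 13/5, 14/3)
obs 5: x=2 → posterior Dirichlet(21/5, 13/5, 17/3)
obs 6: x=0 → posterior Dirichlet(26/5, 13/5, 17/3)
obs 7: x=0 → posterior Dirichlet(31/5, 13/5, 17/3)
obs 8: x=2 → posterior Dirichlet(31/5, 13/5, 20/3)
obs 9: x=0 → posterior Dirichlet(36/5, 13/5, 20/3)
obs 10: x=1 → posterior Dirichlet(36/5, 18/5, 20/3)
obs 11: x=1 → posterior Dirichlet(36/5, 23/5, 20/3)
obs 12: x=1 → posterior Dirichlet(36/5, 28/5, 20/3)
obs 13: x=2 → posterior Dirichlet(36/5, 28/5, 23/3)
obs 14: x=1 → posterior Dirichlet(36/5, 33/5, 23/3)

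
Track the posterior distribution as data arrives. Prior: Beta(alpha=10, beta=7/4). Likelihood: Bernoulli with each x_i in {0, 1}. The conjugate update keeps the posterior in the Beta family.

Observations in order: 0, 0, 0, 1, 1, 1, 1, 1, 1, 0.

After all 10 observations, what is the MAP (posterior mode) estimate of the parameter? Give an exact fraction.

obs 1: x=0 → posterior Beta(10, 11/4)
obs 2: x=0 → posterior Beta(10, 15/4)
obs 3: x=0 → posterior Beta(10, 19/4)
obs 4: x=1 → posterior Beta(11, 19/4)
obs 5: x=1 → posterior Beta(12, 19/4)
obs 6: x=1 → posterior Beta(13, 19/4)
obs 7: x=1 → posterior Beta(14, 19/4)
obs 8: x=1 → posterior Beta(15, 19/4)
obs 9: x=1 → posterior Beta(16, 19/4)
obs 10: x=0 → posterior Beta(16, 23/4)

60/79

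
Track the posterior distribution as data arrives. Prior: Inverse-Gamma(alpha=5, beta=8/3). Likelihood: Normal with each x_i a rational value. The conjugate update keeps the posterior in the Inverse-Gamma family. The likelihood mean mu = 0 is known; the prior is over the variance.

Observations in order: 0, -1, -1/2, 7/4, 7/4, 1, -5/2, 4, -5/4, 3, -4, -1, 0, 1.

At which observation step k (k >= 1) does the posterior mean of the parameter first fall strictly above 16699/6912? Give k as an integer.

obs 1: x=0 → posterior Inverse-Gamma(11/2, 8/3)
obs 2: x=-1 → posterior Inverse-Gamma(6, 19/6)
obs 3: x=-1/2 → posterior Inverse-Gamma(13/2, 79/24)
obs 4: x=7/4 → posterior Inverse-Gamma(7, 463/96)
obs 5: x=7/4 → posterior Inverse-Gamma(15/2, 305/48)
obs 6: x=1 → posterior Inverse-Gamma(8, 329/48)
obs 7: x=-5/2 → posterior Inverse-Gamma(17/2, 479/48)
obs 8: x=4 → posterior Inverse-Gamma(9, 863/48)
obs 9: x=-5/4 → posterior Inverse-Gamma(19/2, 1801/96)
obs 10: x=3 → posterior Inverse-Gamma(10, 2233/96)
obs 11: x=-4 → posterior Inverse-Gamma(21/2, 3001/96)
obs 12: x=-1 → posterior Inverse-Gamma(11, 3049/96)
obs 13: x=0 → posterior Inverse-Gamma(23/2, 3049/96)
obs 14: x=1 → posterior Inverse-Gamma(12, 3097/96)

k = 10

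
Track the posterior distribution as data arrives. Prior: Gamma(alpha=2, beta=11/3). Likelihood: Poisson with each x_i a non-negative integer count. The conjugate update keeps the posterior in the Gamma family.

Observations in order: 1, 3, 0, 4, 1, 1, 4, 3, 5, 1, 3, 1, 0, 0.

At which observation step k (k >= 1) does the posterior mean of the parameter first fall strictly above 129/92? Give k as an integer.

obs 1: x=1 → posterior Gamma(3, 14/3)
obs 2: x=3 → posterior Gamma(6, 17/3)
obs 3: x=0 → posterior Gamma(6, 20/3)
obs 4: x=4 → posterior Gamma(10, 23/3)
obs 5: x=1 → posterior Gamma(11, 26/3)
obs 6: x=1 → posterior Gamma(12, 29/3)
obs 7: x=4 → posterior Gamma(16, 32/3)
obs 8: x=3 → posterior Gamma(19, 35/3)
obs 9: x=5 → posterior Gamma(24, 38/3)
obs 10: x=1 → posterior Gamma(25, 41/3)
obs 11: x=3 → posterior Gamma(28, 44/3)
obs 12: x=1 → posterior Gamma(29, 47/3)
obs 13: x=0 → posterior Gamma(29, 50/3)
obs 14: x=0 → posterior Gamma(29, 53/3)

k = 7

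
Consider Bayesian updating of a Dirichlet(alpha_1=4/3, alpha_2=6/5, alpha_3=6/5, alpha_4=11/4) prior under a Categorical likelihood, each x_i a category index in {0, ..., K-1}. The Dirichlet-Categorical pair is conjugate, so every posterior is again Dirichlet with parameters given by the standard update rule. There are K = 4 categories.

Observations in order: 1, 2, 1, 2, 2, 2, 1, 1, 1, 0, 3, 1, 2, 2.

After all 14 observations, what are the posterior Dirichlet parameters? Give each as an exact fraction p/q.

obs 1: x=1 → posterior Dirichlet(4/3, 11/5, 6/5, 11/4)
obs 2: x=2 → posterior Dirichlet(4/3, 11/5, 11/5, 11/4)
obs 3: x=1 → posterior Dirichlet(4/3, 16/5, 11/5, 11/4)
obs 4: x=2 → posterior Dirichlet(4/3, 16/5, 16/5, 11/4)
obs 5: x=2 → posterior Dirichlet(4/3, 16/5, 21/5, 11/4)
obs 6: x=2 → posterior Dirichlet(4/3, 16/5, 26/5, 11/4)
obs 7: x=1 → posterior Dirichlet(4/3, 21/5, 26/5, 11/4)
obs 8: x=1 → posterior Dirichlet(4/3, 26/5, 26/5, 11/4)
obs 9: x=1 → posterior Dirichlet(4/3, 31/5, 26/5, 11/4)
obs 10: x=0 → posterior Dirichlet(7/3, 31/5, 26/5, 11/4)
obs 11: x=3 → posterior Dirichlet(7/3, 31/5, 26/5, 15/4)
obs 12: x=1 → posterior Dirichlet(7/3, 36/5, 26/5, 15/4)
obs 13: x=2 → posterior Dirichlet(7/3, 36/5, 31/5, 15/4)
obs 14: x=2 → posterior Dirichlet(7/3, 36/5, 36/5, 15/4)

alpha_1=7/3, alpha_2=36/5, alpha_3=36/5, alpha_4=15/4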